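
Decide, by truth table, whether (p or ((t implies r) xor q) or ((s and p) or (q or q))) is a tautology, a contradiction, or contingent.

contingent

p  q  r  s  t  |  φ
1  1  1  1  1  |  1
1  1  1  1  0  |  1
1  1  1  0  1  |  1
1  1  1  0  0  |  1
1  1  0  1  1  |  1
1  1  0  1  0  |  1
1  1  0  0  1  |  1
1  1  0  0  0  |  1
1  0  1  1  1  |  1
1  0  1  1  0  |  1
1  0  1  0  1  |  1
1  0  1  0  0  |  1
1  0  0  1  1  |  1
1  0  0  1  0  |  1
1  0  0  0  1  |  1
1  0  0  0  0  |  1
0  1  1  1  1  |  1
0  1  1  1  0  |  1
0  1  1  0  1  |  1
0  1  1  0  0  |  1
0  1  0  1  1  |  1
0  1  0  1  0  |  1
0  1  0  0  1  |  1
0  1  0  0  0  |  1
0  0  1  1  1  |  1
0  0  1  1  0  |  1
0  0  1  0  1  |  1
0  0  1  0  0  |  1
0  0  0  1  1  |  0
0  0  0  1  0  |  1
0  0  0  0  1  |  0
0  0  0  0  0  |  1
30 of 32 rows are 1, so the formula is contingent.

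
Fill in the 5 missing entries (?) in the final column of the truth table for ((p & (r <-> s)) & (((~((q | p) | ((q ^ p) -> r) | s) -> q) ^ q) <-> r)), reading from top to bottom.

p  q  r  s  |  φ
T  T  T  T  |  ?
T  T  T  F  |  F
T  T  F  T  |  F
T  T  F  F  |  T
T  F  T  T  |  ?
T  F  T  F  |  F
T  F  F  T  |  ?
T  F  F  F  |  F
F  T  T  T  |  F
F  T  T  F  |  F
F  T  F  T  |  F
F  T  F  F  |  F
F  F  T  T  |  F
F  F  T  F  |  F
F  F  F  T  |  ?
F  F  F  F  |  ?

Row p=T, q=T, r=T, s=T: (p & (r <-> s)) = T, (((~((q | p) | ((q ^ p) -> r) | s) -> q) ^ q) <-> r) = F, so the formula = F.
Row p=T, q=F, r=T, s=T: (p & (r <-> s)) = T, (((~((q | p) | ((q ^ p) -> r) | s) -> q) ^ q) <-> r) = T, so the formula = T.
Row p=T, q=F, r=F, s=T: (p & (r <-> s)) = F, (((~((q | p) | ((q ^ p) -> r) | s) -> q) ^ q) <-> r) = F, so the formula = F.
Row p=F, q=F, r=F, s=T: (p & (r <-> s)) = F, (((~((q | p) | ((q ^ p) -> r) | s) -> q) ^ q) <-> r) = F, so the formula = F.
Row p=F, q=F, r=F, s=F: (p & (r <-> s)) = F, (((~((q | p) | ((q ^ p) -> r) | s) -> q) ^ q) <-> r) = F, so the formula = F.

F, T, F, F, F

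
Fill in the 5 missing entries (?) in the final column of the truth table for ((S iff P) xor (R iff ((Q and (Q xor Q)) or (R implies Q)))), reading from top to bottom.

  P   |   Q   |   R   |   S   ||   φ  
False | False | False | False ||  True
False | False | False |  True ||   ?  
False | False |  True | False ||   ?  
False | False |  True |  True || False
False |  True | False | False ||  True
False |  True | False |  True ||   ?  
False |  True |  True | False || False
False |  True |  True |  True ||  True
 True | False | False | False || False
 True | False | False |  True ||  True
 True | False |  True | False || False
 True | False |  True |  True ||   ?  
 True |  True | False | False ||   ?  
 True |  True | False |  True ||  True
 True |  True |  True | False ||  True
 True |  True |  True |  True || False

False, True, False, True, False

Row P=False, Q=False, R=False, S=True: (S iff P) = False, (R iff ((Q and (Q xor Q)) or (R implies Q))) = False, so the formula = False.
Row P=False, Q=False, R=True, S=False: (S iff P) = True, (R iff ((Q and (Q xor Q)) or (R implies Q))) = False, so the formula = True.
Row P=False, Q=True, R=False, S=True: (S iff P) = False, (R iff ((Q and (Q xor Q)) or (R implies Q))) = False, so the formula = False.
Row P=True, Q=False, R=True, S=True: (S iff P) = True, (R iff ((Q and (Q xor Q)) or (R implies Q))) = False, so the formula = True.
Row P=True, Q=True, R=False, S=False: (S iff P) = False, (R iff ((Q and (Q xor Q)) or (R implies Q))) = False, so the formula = False.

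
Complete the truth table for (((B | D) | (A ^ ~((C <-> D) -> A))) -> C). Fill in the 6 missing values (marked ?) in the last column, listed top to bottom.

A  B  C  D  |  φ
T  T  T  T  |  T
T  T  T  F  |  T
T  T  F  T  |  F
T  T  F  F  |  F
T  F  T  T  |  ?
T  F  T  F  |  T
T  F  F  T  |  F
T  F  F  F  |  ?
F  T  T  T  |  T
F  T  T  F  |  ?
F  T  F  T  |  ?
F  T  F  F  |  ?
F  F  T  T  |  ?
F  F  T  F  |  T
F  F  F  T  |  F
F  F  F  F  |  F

Row A=T, B=F, C=T, D=T: ((B | D) | (A ^ ~((C <-> D) -> A))) = T, so the formula = T.
Row A=T, B=F, C=F, D=F: ((B | D) | (A ^ ~((C <-> D) -> A))) = T, so the formula = F.
Row A=F, B=T, C=T, D=F: ((B | D) | (A ^ ~((C <-> D) -> A))) = T, so the formula = T.
Row A=F, B=T, C=F, D=T: ((B | D) | (A ^ ~((C <-> D) -> A))) = T, so the formula = F.
Row A=F, B=T, C=F, D=F: ((B | D) | (A ^ ~((C <-> D) -> A))) = T, so the formula = F.
Row A=F, B=F, C=T, D=T: ((B | D) | (A ^ ~((C <-> D) -> A))) = T, so the formula = T.

T, F, T, F, F, T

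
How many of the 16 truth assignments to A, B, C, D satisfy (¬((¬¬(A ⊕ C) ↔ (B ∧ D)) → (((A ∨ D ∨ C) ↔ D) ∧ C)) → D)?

A  B  C  D  |  φ
F  F  F  F  |  F
F  F  F  T  |  T
F  F  T  F  |  T
F  F  T  T  |  T
F  T  F  F  |  F
F  T  F  T  |  T
F  T  T  F  |  T
F  T  T  T  |  T
T  F  F  F  |  T
T  F  F  T  |  T
T  F  T  F  |  F
T  F  T  T  |  T
T  T  F  F  |  T
T  T  F  T  |  T
T  T  T  F  |  F
T  T  T  T  |  T
The formula is true on 12 of the 16 rows.

12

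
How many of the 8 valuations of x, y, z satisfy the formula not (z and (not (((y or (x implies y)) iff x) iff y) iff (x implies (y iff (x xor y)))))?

5

  x   |   y   |   z   | (x implies y) | (y or (x implies y)) | ((y or (x implies y)) iff x) | (x xor y) | (y iff (x xor y)) |   φ  
----- | ----- | ----- | ------------- | -------------------- | ---------------------------- | --------- | ----------------- | -----
False | False | False |      True     |         True         |            False             |   False   |        True       |  True
False | False |  True |      True     |         True         |            False             |   False   |        True       |  True
False |  True | False |      True     |         True         |            False             |    True   |        True       |  True
False |  True |  True |      True     |         True         |            False             |    True   |        True       | False
 True | False | False |     False     |        False         |            False             |    True   |       False       |  True
 True | False |  True |     False     |        False         |            False             |    True   |       False       | False
 True |  True | False |      True     |         True         |             True             |   False   |       False       |  True
 True |  True |  True |      True     |         True         |             True             |   False   |       False       | False
The formula is true on 5 of the 8 rows.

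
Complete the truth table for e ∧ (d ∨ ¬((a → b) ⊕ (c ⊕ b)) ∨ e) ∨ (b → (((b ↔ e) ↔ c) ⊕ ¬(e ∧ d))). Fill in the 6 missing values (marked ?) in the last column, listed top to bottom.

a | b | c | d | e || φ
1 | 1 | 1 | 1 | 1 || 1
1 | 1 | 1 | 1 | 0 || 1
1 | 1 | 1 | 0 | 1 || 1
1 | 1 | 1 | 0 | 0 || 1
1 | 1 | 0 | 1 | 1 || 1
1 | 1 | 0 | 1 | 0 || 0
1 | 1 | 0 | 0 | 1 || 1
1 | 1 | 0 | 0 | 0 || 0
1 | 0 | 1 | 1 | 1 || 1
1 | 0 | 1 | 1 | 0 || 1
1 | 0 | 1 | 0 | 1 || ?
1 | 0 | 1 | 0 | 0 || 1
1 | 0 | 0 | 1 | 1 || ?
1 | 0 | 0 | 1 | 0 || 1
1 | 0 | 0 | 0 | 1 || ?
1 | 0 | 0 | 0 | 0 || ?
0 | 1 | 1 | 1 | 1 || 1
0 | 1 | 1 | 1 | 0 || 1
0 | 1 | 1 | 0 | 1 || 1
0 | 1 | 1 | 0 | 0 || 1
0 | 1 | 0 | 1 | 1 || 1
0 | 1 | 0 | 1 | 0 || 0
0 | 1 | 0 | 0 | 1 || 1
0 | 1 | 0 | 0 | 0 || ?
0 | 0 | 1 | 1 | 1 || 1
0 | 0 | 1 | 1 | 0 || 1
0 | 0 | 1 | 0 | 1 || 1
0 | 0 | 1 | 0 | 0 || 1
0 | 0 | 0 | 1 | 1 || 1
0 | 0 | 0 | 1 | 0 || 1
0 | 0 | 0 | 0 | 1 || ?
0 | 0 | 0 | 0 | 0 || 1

Row a=1, b=0, c=1, d=0, e=1: (e ∧ (d ∨ ¬((a → b) ⊕ (c ⊕ b)) ∨ e)) = 1, (b → (((b ↔ e) ↔ c) ⊕ ¬(e ∧ d))) = 1, so the formula = 1.
Row a=1, b=0, c=0, d=1, e=1: (e ∧ (d ∨ ¬((a → b) ⊕ (c ⊕ b)) ∨ e)) = 1, (b → (((b ↔ e) ↔ c) ⊕ ¬(e ∧ d))) = 1, so the formula = 1.
Row a=1, b=0, c=0, d=0, e=1: (e ∧ (d ∨ ¬((a → b) ⊕ (c ⊕ b)) ∨ e)) = 1, (b → (((b ↔ e) ↔ c) ⊕ ¬(e ∧ d))) = 1, so the formula = 1.
Row a=1, b=0, c=0, d=0, e=0: (e ∧ (d ∨ ¬((a → b) ⊕ (c ⊕ b)) ∨ e)) = 0, (b → (((b ↔ e) ↔ c) ⊕ ¬(e ∧ d))) = 1, so the formula = 1.
Row a=0, b=1, c=0, d=0, e=0: (e ∧ (d ∨ ¬((a → b) ⊕ (c ⊕ b)) ∨ e)) = 0, (b → (((b ↔ e) ↔ c) ⊕ ¬(e ∧ d))) = 0, so the formula = 0.
Row a=0, b=0, c=0, d=0, e=1: (e ∧ (d ∨ ¬((a → b) ⊕ (c ⊕ b)) ∨ e)) = 1, (b → (((b ↔ e) ↔ c) ⊕ ¬(e ∧ d))) = 1, so the formula = 1.

1, 1, 1, 1, 0, 1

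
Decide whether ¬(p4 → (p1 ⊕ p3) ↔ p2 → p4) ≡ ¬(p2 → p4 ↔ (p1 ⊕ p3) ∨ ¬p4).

p1 | p2 | p3 | p4 || φ | ψ
T  | T  | T  | T  || T | T
T  | T  | T  | F  || T | T
T  | T  | F  | T  || F | F
T  | T  | F  | F  || T | T
T  | F  | T  | T  || T | T
T  | F  | T  | F  || F | F
T  | F  | F  | T  || F | F
T  | F  | F  | F  || F | F
F  | T  | T  | T  || F | F
F  | T  | T  | F  || T | T
F  | T  | F  | T  || T | T
F  | T  | F  | F  || T | T
F  | F  | T  | T  || F | F
F  | F  | T  | F  || F | F
F  | F  | F  | T  || T | T
F  | F  | F  | F  || F | F
The columns for φ and ψ agree on every row, so they are logically equivalent.

equivalent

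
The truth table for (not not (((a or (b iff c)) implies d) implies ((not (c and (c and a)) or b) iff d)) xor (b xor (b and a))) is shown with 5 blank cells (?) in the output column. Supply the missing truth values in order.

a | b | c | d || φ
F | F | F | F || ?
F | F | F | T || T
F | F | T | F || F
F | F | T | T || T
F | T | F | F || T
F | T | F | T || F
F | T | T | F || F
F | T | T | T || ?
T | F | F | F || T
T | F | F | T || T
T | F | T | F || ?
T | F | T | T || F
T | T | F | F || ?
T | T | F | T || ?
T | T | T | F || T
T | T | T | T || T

T, F, T, T, T

Row a=F, b=F, c=F, d=F: not not (((a or (b iff c)) implies d) implies ((not (c and (c and a)) or b) iff d)) = T, (b xor (b and a)) = F, so the formula = T.
Row a=F, b=T, c=T, d=T: not not (((a or (b iff c)) implies d) implies ((not (c and (c and a)) or b) iff d)) = T, (b xor (b and a)) = T, so the formula = F.
Row a=T, b=F, c=T, d=F: not not (((a or (b iff c)) implies d) implies ((not (c and (c and a)) or b) iff d)) = T, (b xor (b and a)) = F, so the formula = T.
Row a=T, b=T, c=F, d=F: not not (((a or (b iff c)) implies d) implies ((not (c and (c and a)) or b) iff d)) = T, (b xor (b and a)) = F, so the formula = T.
Row a=T, b=T, c=F, d=T: not not (((a or (b iff c)) implies d) implies ((not (c and (c and a)) or b) iff d)) = T, (b xor (b and a)) = F, so the formula = T.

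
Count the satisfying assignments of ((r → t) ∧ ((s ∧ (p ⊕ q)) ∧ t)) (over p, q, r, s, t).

4

p  q  r  s  t  |  φ
0  0  0  0  0  |  0
0  0  0  0  1  |  0
0  0  0  1  0  |  0
0  0  0  1  1  |  0
0  0  1  0  0  |  0
0  0  1  0  1  |  0
0  0  1  1  0  |  0
0  0  1  1  1  |  0
0  1  0  0  0  |  0
0  1  0  0  1  |  0
0  1  0  1  0  |  0
0  1  0  1  1  |  1
0  1  1  0  0  |  0
0  1  1  0  1  |  0
0  1  1  1  0  |  0
0  1  1  1  1  |  1
1  0  0  0  0  |  0
1  0  0  0  1  |  0
1  0  0  1  0  |  0
1  0  0  1  1  |  1
1  0  1  0  0  |  0
1  0  1  0  1  |  0
1  0  1  1  0  |  0
1  0  1  1  1  |  1
1  1  0  0  0  |  0
1  1  0  0  1  |  0
1  1  0  1  0  |  0
1  1  0  1  1  |  0
1  1  1  0  0  |  0
1  1  1  0  1  |  0
1  1  1  1  0  |  0
1  1  1  1  1  |  0
The formula is true on 4 of the 32 rows.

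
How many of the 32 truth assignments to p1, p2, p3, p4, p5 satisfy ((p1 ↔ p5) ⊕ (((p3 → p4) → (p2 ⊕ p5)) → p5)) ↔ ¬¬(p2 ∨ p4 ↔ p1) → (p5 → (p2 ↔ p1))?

p1  p2  p3  p4  p5  |  φ
0   0   0   0   0   |  0
0   0   0   0   1   |  1
0   0   0   1   0   |  0
0   0   0   1   1   |  1
0   0   1   0   0   |  1
0   0   1   0   1   |  1
0   0   1   1   0   |  0
0   0   1   1   1   |  1
0   1   0   0   0   |  1
0   1   0   0   1   |  1
0   1   0   1   0   |  1
0   1   0   1   1   |  1
0   1   1   0   0   |  1
0   1   1   0   1   |  1
0   1   1   1   0   |  1
0   1   1   1   1   |  1
1   0   0   0   0   |  1
1   0   0   0   1   |  0
1   0   0   1   0   |  1
1   0   0   1   1   |  1
1   0   1   0   0   |  0
1   0   1   0   1   |  0
1   0   1   1   0   |  1
1   0   1   1   1   |  1
1   1   0   0   0   |  0
1   1   0   0   1   |  0
1   1   0   1   0   |  0
1   1   0   1   1   |  0
1   1   1   0   0   |  0
1   1   1   0   1   |  0
1   1   1   1   0   |  0
1   1   1   1   1   |  0
The formula is true on 18 of the 32 rows.

18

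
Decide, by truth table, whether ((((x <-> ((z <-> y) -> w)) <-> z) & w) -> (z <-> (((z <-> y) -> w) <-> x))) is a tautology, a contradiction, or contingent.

tautology

x  y  z  w  |  (z <-> y)  ((z <-> y) -> w)  (x <-> ((z <-> y) -> w))  (((z <-> y) -> w) <-> x)  φ
T  T  T  T  |      T             T                     T                         T              T
T  T  T  F  |      T             F                     F                         F              T
T  T  F  T  |      F             T                     T                         T              T
T  T  F  F  |      F             T                     T                         T              T
T  F  T  T  |      F             T                     T                         T              T
T  F  T  F  |      F             T                     T                         T              T
T  F  F  T  |      T             T                     T                         T              T
T  F  F  F  |      T             F                     F                         F              T
F  T  T  T  |      T             T                     F                         F              T
F  T  T  F  |      T             F                     T                         T              T
F  T  F  T  |      F             T                     F                         F              T
F  T  F  F  |      F             T                     F                         F              T
F  F  T  T  |      F             T                     F                         F              T
F  F  T  F  |      F             T                     F                         F              T
F  F  F  T  |      T             T                     F                         F              T
F  F  F  F  |      T             F                     T                         T              T
Every row is T, so the formula is a tautology.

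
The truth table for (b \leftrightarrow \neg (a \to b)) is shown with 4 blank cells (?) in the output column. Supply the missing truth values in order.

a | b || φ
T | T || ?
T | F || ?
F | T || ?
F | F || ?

F, F, F, T

Row a=T, b=T: \neg (a \to b) = F, so the formula = F.
Row a=T, b=F: \neg (a \to b) = T, so the formula = F.
Row a=F, b=T: \neg (a \to b) = F, so the formula = F.
Row a=F, b=F: \neg (a \to b) = F, so the formula = T.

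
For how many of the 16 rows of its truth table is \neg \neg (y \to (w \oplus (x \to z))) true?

12

x  y  z  w  |  φ
T  T  T  T  |  F
T  T  T  F  |  T
T  T  F  T  |  T
T  T  F  F  |  F
T  F  T  T  |  T
T  F  T  F  |  T
T  F  F  T  |  T
T  F  F  F  |  T
F  T  T  T  |  F
F  T  T  F  |  T
F  T  F  T  |  F
F  T  F  F  |  T
F  F  T  T  |  T
F  F  T  F  |  T
F  F  F  T  |  T
F  F  F  F  |  T
The formula is true on 12 of the 16 rows.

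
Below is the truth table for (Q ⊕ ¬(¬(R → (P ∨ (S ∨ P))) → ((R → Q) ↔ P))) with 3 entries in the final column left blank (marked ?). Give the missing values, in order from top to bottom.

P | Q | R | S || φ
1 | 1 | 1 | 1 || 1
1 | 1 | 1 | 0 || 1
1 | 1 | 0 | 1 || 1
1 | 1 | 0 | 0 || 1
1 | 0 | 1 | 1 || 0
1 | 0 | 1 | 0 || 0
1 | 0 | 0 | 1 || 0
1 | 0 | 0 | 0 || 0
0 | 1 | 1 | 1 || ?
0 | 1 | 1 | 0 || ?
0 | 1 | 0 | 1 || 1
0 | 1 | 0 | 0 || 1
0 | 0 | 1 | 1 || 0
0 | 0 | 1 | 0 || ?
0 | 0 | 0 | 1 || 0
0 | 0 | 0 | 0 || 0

1, 0, 0

Row P=0, Q=1, R=1, S=1: ¬(¬(R → (P ∨ (S ∨ P))) → ((R → Q) ↔ P)) = 0, so the formula = 1.
Row P=0, Q=1, R=1, S=0: ¬(¬(R → (P ∨ (S ∨ P))) → ((R → Q) ↔ P)) = 1, so the formula = 0.
Row P=0, Q=0, R=1, S=0: ¬(¬(R → (P ∨ (S ∨ P))) → ((R → Q) ↔ P)) = 0, so the formula = 0.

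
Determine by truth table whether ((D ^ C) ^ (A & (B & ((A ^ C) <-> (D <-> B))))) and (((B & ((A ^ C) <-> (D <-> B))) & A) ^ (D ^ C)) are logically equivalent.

equivalent

  A      B      C      D    |    φ      ψ  
False  False  False  False  |  False  False
False  False  False   True  |   True   True
False  False   True  False  |   True   True
False  False   True   True  |  False  False
False   True  False  False  |  False  False
False   True  False   True  |   True   True
False   True   True  False  |   True   True
False   True   True   True  |  False  False
 True  False  False  False  |  False  False
 True  False  False   True  |   True   True
 True  False   True  False  |   True   True
 True  False   True   True  |  False  False
 True   True  False  False  |  False  False
 True   True  False   True  |  False  False
 True   True   True  False  |  False  False
 True   True   True   True  |  False  False
The columns for φ and ψ agree on every row, so they are logically equivalent.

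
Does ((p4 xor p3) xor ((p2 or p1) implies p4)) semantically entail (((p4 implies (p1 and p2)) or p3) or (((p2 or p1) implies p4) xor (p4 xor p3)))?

p1 | p2 | p3 | p4 || φ | ψ
F  | F  | F  | F  || T | T
F  | F  | F  | T  || F | F
F  | F  | T  | F  || F | T
F  | F  | T  | T  || T | T
F  | T  | F  | F  || F | T
F  | T  | F  | T  || F | F
F  | T  | T  | F  || T | T
F  | T  | T  | T  || T | T
T  | F  | F  | F  || F | T
T  | F  | F  | T  || F | F
T  | F  | T  | F  || T | T
T  | F  | T  | T  || T | T
T  | T  | F  | F  || F | T
T  | T  | F  | T  || F | T
T  | T  | T  | F  || T | T
T  | T  | T  | T  || T | T
In every row where φ is true, ψ is also true, so φ ⊨ ψ.

yes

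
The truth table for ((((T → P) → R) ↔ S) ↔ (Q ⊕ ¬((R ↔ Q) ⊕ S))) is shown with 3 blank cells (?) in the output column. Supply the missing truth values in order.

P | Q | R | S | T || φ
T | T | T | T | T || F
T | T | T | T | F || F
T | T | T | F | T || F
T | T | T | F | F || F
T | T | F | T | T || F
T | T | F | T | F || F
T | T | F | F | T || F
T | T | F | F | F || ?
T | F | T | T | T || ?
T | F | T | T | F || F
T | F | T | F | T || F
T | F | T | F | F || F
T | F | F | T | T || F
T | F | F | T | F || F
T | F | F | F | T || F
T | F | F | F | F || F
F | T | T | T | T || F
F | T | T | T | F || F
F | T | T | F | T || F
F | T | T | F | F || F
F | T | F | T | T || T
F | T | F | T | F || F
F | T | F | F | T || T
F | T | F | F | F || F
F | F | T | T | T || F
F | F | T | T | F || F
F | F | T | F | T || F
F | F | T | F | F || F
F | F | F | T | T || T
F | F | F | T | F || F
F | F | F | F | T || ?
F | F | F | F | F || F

Row P=T, Q=T, R=F, S=F, T=F: (((T → P) → R) ↔ S) = T, (Q ⊕ ¬((R ↔ Q) ⊕ S)) = F, so the formula = F.
Row P=T, Q=F, R=T, S=T, T=T: (((T → P) → R) ↔ S) = T, (Q ⊕ ¬((R ↔ Q) ⊕ S)) = F, so the formula = F.
Row P=F, Q=F, R=F, S=F, T=T: (((T → P) → R) ↔ S) = F, (Q ⊕ ¬((R ↔ Q) ⊕ S)) = F, so the formula = T.

F, F, T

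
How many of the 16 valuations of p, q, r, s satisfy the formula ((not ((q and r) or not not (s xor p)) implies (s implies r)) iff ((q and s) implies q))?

14

p  q  r  s  |  (q and r)  (s xor p)  not (s xor p)  not not (s xor p)  (s implies r)  (q and s)  ((q and s) implies q)  φ
0  0  0  0  |      0          0            1                0                1            0                1            1
0  0  0  1  |      0          1            0                1                0            0                1            1
0  0  1  0  |      0          0            1                0                1            0                1            1
0  0  1  1  |      0          1            0                1                1            0                1            1
0  1  0  0  |      0          0            1                0                1            0                1            1
0  1  0  1  |      0          1            0                1                0            1                1            1
0  1  1  0  |      1          0            1                0                1            0                1            1
0  1  1  1  |      1          1            0                1                1            1                1            1
1  0  0  0  |      0          1            0                1                1            0                1            1
1  0  0  1  |      0          0            1                0                0            0                1            0
1  0  1  0  |      0          1            0                1                1            0                1            1
1  0  1  1  |      0          0            1                0                1            0                1            1
1  1  0  0  |      0          1            0                1                1            0                1            1
1  1  0  1  |      0          0            1                0                0            1                1            0
1  1  1  0  |      1          1            0                1                1            0                1            1
1  1  1  1  |      1          0            1                0                1            1                1            1
The formula is true on 14 of the 16 rows.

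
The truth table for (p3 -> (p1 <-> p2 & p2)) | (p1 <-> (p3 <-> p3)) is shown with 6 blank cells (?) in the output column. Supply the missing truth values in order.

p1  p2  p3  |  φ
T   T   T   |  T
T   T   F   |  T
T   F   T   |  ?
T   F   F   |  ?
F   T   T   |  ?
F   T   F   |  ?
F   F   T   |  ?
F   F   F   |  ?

Row p1=T, p2=F, p3=T: (p3 -> (p1 <-> p2 & p2)) = F, (p1 <-> (p3 <-> p3)) = T, so the formula = T.
Row p1=T, p2=F, p3=F: (p3 -> (p1 <-> p2 & p2)) = T, (p1 <-> (p3 <-> p3)) = T, so the formula = T.
Row p1=F, p2=T, p3=T: (p3 -> (p1 <-> p2 & p2)) = F, (p1 <-> (p3 <-> p3)) = F, so the formula = F.
Row p1=F, p2=T, p3=F: (p3 -> (p1 <-> p2 & p2)) = T, (p1 <-> (p3 <-> p3)) = F, so the formula = T.
Row p1=F, p2=F, p3=T: (p3 -> (p1 <-> p2 & p2)) = T, (p1 <-> (p3 <-> p3)) = F, so the formula = T.
Row p1=F, p2=F, p3=F: (p3 -> (p1 <-> p2 & p2)) = T, (p1 <-> (p3 <-> p3)) = F, so the formula = T.

T, T, F, T, T, T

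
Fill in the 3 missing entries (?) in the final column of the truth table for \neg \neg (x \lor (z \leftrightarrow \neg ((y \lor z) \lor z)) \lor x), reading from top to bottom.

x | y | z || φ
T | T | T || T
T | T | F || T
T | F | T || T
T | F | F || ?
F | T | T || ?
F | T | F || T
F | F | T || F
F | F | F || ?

T, F, F

Row x=T, y=F, z=F: (x \lor (z \leftrightarrow \neg ((y \lor z) \lor z)) \lor x) = T, \neg (x \lor (z \leftrightarrow \neg ((y \lor z) \lor z)) \lor x) = F, so the formula = T.
Row x=F, y=T, z=T: (x \lor (z \leftrightarrow \neg ((y \lor z) \lor z)) \lor x) = F, \neg (x \lor (z \leftrightarrow \neg ((y \lor z) \lor z)) \lor x) = T, so the formula = F.
Row x=F, y=F, z=F: (x \lor (z \leftrightarrow \neg ((y \lor z) \lor z)) \lor x) = F, \neg (x \lor (z \leftrightarrow \neg ((y \lor z) \lor z)) \lor x) = T, so the formula = F.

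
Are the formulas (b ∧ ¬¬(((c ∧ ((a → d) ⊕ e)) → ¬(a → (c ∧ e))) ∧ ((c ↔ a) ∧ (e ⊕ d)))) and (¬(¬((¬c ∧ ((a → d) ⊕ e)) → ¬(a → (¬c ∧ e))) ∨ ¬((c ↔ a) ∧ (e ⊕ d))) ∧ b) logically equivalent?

not equivalent

a | b | c | d | e | φ | ψ
- | - | - | - | - | - | -
0 | 0 | 0 | 0 | 0 | 0 | 0
0 | 0 | 0 | 0 | 1 | 0 | 0
0 | 0 | 0 | 1 | 0 | 0 | 0
0 | 0 | 0 | 1 | 1 | 0 | 0
0 | 0 | 1 | 0 | 0 | 0 | 0
0 | 0 | 1 | 0 | 1 | 0 | 0
0 | 0 | 1 | 1 | 0 | 0 | 0
0 | 0 | 1 | 1 | 1 | 0 | 0
0 | 1 | 0 | 0 | 0 | 0 | 0
0 | 1 | 0 | 0 | 1 | 1 | 1
0 | 1 | 0 | 1 | 0 | 1 | 0
0 | 1 | 0 | 1 | 1 | 0 | 0
0 | 1 | 1 | 0 | 0 | 0 | 0
0 | 1 | 1 | 0 | 1 | 0 | 0
0 | 1 | 1 | 1 | 0 | 0 | 0
0 | 1 | 1 | 1 | 1 | 0 | 0
1 | 0 | 0 | 0 | 0 | 0 | 0
1 | 0 | 0 | 0 | 1 | 0 | 0
1 | 0 | 0 | 1 | 0 | 0 | 0
1 | 0 | 0 | 1 | 1 | 0 | 0
1 | 0 | 1 | 0 | 0 | 0 | 0
1 | 0 | 1 | 0 | 1 | 0 | 0
1 | 0 | 1 | 1 | 0 | 0 | 0
1 | 0 | 1 | 1 | 1 | 0 | 0
1 | 1 | 0 | 0 | 0 | 0 | 0
1 | 1 | 0 | 0 | 1 | 0 | 0
1 | 1 | 0 | 1 | 0 | 0 | 0
1 | 1 | 0 | 1 | 1 | 0 | 0
1 | 1 | 1 | 0 | 0 | 0 | 0
1 | 1 | 1 | 0 | 1 | 0 | 1
1 | 1 | 1 | 1 | 0 | 1 | 1
1 | 1 | 1 | 1 | 1 | 0 | 0
The columns differ at a=0, b=1, c=0, d=1, e=0 (φ=1, ψ=0), so they are not equivalent.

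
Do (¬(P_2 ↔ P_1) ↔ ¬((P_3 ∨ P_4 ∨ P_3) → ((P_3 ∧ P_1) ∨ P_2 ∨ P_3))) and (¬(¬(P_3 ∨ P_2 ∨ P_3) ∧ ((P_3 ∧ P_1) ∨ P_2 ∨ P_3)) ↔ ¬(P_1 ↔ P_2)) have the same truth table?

P_1  P_2  P_3  P_4  |  φ  ψ
 T    T    T    T   |  T  F
 T    T    T    F   |  T  F
 T    T    F    T   |  T  F
 T    T    F    F   |  T  F
 T    F    T    T   |  F  T
 T    F    T    F   |  F  T
 T    F    F    T   |  T  T
 T    F    F    F   |  F  T
 F    T    T    T   |  F  T
 F    T    T    F   |  F  T
 F    T    F    T   |  F  T
 F    T    F    F   |  F  T
 F    F    T    T   |  T  F
 F    F    T    F   |  T  F
 F    F    F    T   |  F  F
 F    F    F    F   |  T  F
The columns differ at P_1=T, P_2=T, P_3=T, P_4=T (φ=T, ψ=F), so they are not equivalent.

not equivalent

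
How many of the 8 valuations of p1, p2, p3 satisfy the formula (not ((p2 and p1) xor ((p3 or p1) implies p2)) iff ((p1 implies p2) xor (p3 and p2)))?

3

p1 | p2 | p3 || φ
0  | 0  | 0  || 0
0  | 0  | 1  || 1
0  | 1  | 0  || 0
0  | 1  | 1  || 1
1  | 0  | 0  || 0
1  | 0  | 1  || 0
1  | 1  | 0  || 1
1  | 1  | 1  || 0
The formula is true on 3 of the 8 rows.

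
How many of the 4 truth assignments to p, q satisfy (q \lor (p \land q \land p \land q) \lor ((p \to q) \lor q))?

p | q || φ
T | T || T
T | F || F
F | T || T
F | F || T
The formula is true on 3 of the 4 rows.

3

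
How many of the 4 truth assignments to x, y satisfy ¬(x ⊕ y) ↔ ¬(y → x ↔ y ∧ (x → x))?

x  y  |  φ
T  T  |  F
T  F  |  F
F  T  |  F
F  F  |  T
The formula is true on 1 of the 4 rows.

1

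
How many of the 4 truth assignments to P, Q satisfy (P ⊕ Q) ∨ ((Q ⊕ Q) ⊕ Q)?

P | Q || ((P ⊕ Q) ∨ ((Q ⊕ Q) ⊕ Q))
1 | 1 ||             1            
1 | 0 ||             1            
0 | 1 ||             1            
0 | 0 ||             0            
The formula is true on 3 of the 4 rows.

3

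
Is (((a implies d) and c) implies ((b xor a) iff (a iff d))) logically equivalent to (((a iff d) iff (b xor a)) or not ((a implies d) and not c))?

not equivalent

a | b | c | d || φ | ψ
F | F | F | F || T | F
F | F | F | T || T | T
F | F | T | F || F | T
F | F | T | T || T | T
F | T | F | F || T | T
F | T | F | T || T | F
F | T | T | F || T | T
F | T | T | T || F | T
T | F | F | F || T | T
T | F | F | T || T | T
T | F | T | F || T | T
T | F | T | T || T | T
T | T | F | F || T | T
T | T | F | T || T | F
T | T | T | F || T | T
T | T | T | T || F | T
The columns differ at a=F, b=F, c=F, d=F (φ=T, ψ=F), so they are not equivalent.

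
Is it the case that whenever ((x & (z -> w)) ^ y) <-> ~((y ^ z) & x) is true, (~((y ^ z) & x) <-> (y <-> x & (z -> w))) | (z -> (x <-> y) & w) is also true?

no

x | y | z | w | φ | ψ
- | - | - | - | - | -
T | T | T | T | F | T
T | T | T | F | T | F
T | T | F | T | T | T
T | T | F | F | T | T
T | F | T | T | F | T
T | F | T | F | T | F
T | F | F | T | T | T
T | F | F | F | T | T
F | T | T | T | T | F
F | T | T | F | T | F
F | T | F | T | T | T
F | T | F | F | T | T
F | F | T | T | F | T
F | F | T | F | F | T
F | F | F | T | F | T
F | F | F | F | F | T
At x=T, y=T, z=T, w=F we have φ true but ψ false, so φ does not entail ψ.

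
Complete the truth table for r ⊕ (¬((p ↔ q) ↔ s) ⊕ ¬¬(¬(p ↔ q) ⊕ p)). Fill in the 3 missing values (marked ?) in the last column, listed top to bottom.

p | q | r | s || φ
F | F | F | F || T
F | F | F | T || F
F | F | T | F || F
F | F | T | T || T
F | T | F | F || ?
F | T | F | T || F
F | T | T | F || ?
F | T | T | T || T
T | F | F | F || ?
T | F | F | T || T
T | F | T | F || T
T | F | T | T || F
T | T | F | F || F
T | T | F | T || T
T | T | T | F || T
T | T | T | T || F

Row p=F, q=T, r=F, s=F: (¬((p ↔ q) ↔ s) ⊕ ¬¬(¬(p ↔ q) ⊕ p)) = T, so the formula = T.
Row p=F, q=T, r=T, s=F: (¬((p ↔ q) ↔ s) ⊕ ¬¬(¬(p ↔ q) ⊕ p)) = T, so the formula = F.
Row p=T, q=F, r=F, s=F: (¬((p ↔ q) ↔ s) ⊕ ¬¬(¬(p ↔ q) ⊕ p)) = F, so the formula = F.

T, F, F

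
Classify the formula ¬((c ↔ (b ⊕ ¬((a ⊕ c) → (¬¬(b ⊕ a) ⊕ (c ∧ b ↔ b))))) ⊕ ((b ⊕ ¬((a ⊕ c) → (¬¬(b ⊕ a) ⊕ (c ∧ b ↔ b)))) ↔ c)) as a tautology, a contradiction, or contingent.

a | b | c || φ
T | T | T || T
T | T | F || T
T | F | T || T
T | F | F || T
F | T | T || T
F | T | F || T
F | F | T || T
F | F | F || T
Every row is T, so the formula is a tautology.

tautology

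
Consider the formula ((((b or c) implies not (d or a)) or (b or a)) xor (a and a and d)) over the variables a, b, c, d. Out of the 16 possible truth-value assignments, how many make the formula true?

a | b | c | d | (b or c) | (d or a) | not (d or a) | (b or a) | (a and a and d) | φ
- | - | - | - | -------- | -------- | ------------ | -------- | --------------- | -
T | T | T | T |    T     |    T     |      F       |    T     |        T        | F
T | T | T | F |    T     |    T     |      F       |    T     |        F        | T
T | T | F | T |    T     |    T     |      F       |    T     |        T        | F
T | T | F | F |    T     |    T     |      F       |    T     |        F        | T
T | F | T | T |    T     |    T     |      F       |    T     |        T        | F
T | F | T | F |    T     |    T     |      F       |    T     |        F        | T
T | F | F | T |    F     |    T     |      F       |    T     |        T        | F
T | F | F | F |    F     |    T     |      F       |    T     |        F        | T
F | T | T | T |    T     |    T     |      F       |    T     |        F        | T
F | T | T | F |    T     |    F     |      T       |    T     |        F        | T
F | T | F | T |    T     |    T     |      F       |    T     |        F        | T
F | T | F | F |    T     |    F     |      T       |    T     |        F        | T
F | F | T | T |    T     |    T     |      F       |    F     |        F        | F
F | F | T | F |    T     |    F     |      T       |    F     |        F        | T
F | F | F | T |    F     |    T     |      F       |    F     |        F        | T
F | F | F | F |    F     |    F     |      T       |    F     |        F        | T
The formula is true on 11 of the 16 rows.

11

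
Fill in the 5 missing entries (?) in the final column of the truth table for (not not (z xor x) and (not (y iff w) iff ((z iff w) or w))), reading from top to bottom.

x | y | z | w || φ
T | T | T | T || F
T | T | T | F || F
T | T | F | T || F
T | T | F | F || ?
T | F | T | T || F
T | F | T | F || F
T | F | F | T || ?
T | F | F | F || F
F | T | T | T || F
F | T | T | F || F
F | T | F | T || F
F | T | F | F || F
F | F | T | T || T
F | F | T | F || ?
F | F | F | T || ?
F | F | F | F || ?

T, T, T, F, F

Row x=T, y=T, z=F, w=F: not not (z xor x) = T, (not (y iff w) iff ((z iff w) or w)) = T, so the formula = T.
Row x=T, y=F, z=F, w=T: not not (z xor x) = T, (not (y iff w) iff ((z iff w) or w)) = T, so the formula = T.
Row x=F, y=F, z=T, w=F: not not (z xor x) = T, (not (y iff w) iff ((z iff w) or w)) = T, so the formula = T.
Row x=F, y=F, z=F, w=T: not not (z xor x) = F, (not (y iff w) iff ((z iff w) or w)) = T, so the formula = F.
Row x=F, y=F, z=F, w=F: not not (z xor x) = F, (not (y iff w) iff ((z iff w) or w)) = F, so the formula = F.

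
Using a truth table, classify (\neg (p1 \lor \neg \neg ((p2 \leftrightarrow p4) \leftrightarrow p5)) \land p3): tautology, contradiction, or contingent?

contingent

p1 | p2 | p3 | p4 | p5 | φ
-- | -- | -- | -- | -- | -
F  | F  | F  | F  | F  | F
F  | F  | F  | F  | T  | F
F  | F  | F  | T  | F  | F
F  | F  | F  | T  | T  | F
F  | F  | T  | F  | F  | T
F  | F  | T  | F  | T  | F
F  | F  | T  | T  | F  | F
F  | F  | T  | T  | T  | T
F  | T  | F  | F  | F  | F
F  | T  | F  | F  | T  | F
F  | T  | F  | T  | F  | F
F  | T  | F  | T  | T  | F
F  | T  | T  | F  | F  | F
F  | T  | T  | F  | T  | T
F  | T  | T  | T  | F  | T
F  | T  | T  | T  | T  | F
T  | F  | F  | F  | F  | F
T  | F  | F  | F  | T  | F
T  | F  | F  | T  | F  | F
T  | F  | F  | T  | T  | F
T  | F  | T  | F  | F  | F
T  | F  | T  | F  | T  | F
T  | F  | T  | T  | F  | F
T  | F  | T  | T  | T  | F
T  | T  | F  | F  | F  | F
T  | T  | F  | F  | T  | F
T  | T  | F  | T  | F  | F
T  | T  | F  | T  | T  | F
T  | T  | T  | F  | F  | F
T  | T  | T  | F  | T  | F
T  | T  | T  | T  | F  | F
T  | T  | T  | T  | T  | F
4 of 32 rows are T, so the formula is contingent.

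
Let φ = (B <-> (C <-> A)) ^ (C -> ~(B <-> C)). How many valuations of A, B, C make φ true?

4

A | B | C || (C <-> A) | (B <-> (C <-> A)) | (B <-> C) | ~(B <-> C) | (C -> ~(B <-> C)) | φ
T | T | T ||     T     |         T         |     T     |     F      |         F         | T
T | T | F ||     F     |         F         |     F     |     T      |         T         | T
T | F | T ||     T     |         F         |     F     |     T      |         T         | T
T | F | F ||     F     |         T         |     T     |     F      |         T         | F
F | T | T ||     F     |         F         |     T     |     F      |         F         | F
F | T | F ||     T     |         T         |     F     |     T      |         T         | F
F | F | T ||     F     |         T         |     F     |     T      |         T         | F
F | F | F ||     T     |         F         |     T     |     F      |         T         | T
The formula is true on 4 of the 8 rows.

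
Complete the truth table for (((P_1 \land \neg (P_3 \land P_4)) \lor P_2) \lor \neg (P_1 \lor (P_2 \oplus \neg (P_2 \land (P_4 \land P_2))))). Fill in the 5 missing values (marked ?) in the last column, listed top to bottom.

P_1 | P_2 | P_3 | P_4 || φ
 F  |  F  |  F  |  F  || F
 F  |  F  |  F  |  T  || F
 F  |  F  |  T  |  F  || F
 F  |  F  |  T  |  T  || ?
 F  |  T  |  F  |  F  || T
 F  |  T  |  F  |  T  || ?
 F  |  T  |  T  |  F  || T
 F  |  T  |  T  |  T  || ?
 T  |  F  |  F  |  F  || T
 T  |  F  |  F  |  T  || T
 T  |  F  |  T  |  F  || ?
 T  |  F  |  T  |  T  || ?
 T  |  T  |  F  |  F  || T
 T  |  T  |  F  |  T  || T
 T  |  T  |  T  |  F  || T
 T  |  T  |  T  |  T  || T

Row P_1=F, P_2=F, P_3=T, P_4=T: ((P_1 \land \neg (P_3 \land P_4)) \lor P_2) = F, \neg (P_1 \lor (P_2 \oplus \neg (P_2 \land (P_4 \land P_2)))) = F, so the formula = F.
Row P_1=F, P_2=T, P_3=F, P_4=T: ((P_1 \land \neg (P_3 \land P_4)) \lor P_2) = T, \neg (P_1 \lor (P_2 \oplus \neg (P_2 \land (P_4 \land P_2)))) = F, so the formula = T.
Row P_1=F, P_2=T, P_3=T, P_4=T: ((P_1 \land \neg (P_3 \land P_4)) \lor P_2) = T, \neg (P_1 \lor (P_2 \oplus \neg (P_2 \land (P_4 \land P_2)))) = F, so the formula = T.
Row P_1=T, P_2=F, P_3=T, P_4=F: ((P_1 \land \neg (P_3 \land P_4)) \lor P_2) = T, \neg (P_1 \lor (P_2 \oplus \neg (P_2 \land (P_4 \land P_2)))) = F, so the formula = T.
Row P_1=T, P_2=F, P_3=T, P_4=T: ((P_1 \land \neg (P_3 \land P_4)) \lor P_2) = F, \neg (P_1 \lor (P_2 \oplus \neg (P_2 \land (P_4 \land P_2)))) = F, so the formula = F.

F, T, T, T, F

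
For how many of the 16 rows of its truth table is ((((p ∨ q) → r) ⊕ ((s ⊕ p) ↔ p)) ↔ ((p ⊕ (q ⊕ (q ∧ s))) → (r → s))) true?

10

p | q | r | s | φ
- | - | - | - | -
1 | 1 | 1 | 1 | 1
1 | 1 | 1 | 0 | 0
1 | 1 | 0 | 1 | 0
1 | 1 | 0 | 0 | 1
1 | 0 | 1 | 1 | 1
1 | 0 | 1 | 0 | 1
1 | 0 | 0 | 1 | 0
1 | 0 | 0 | 0 | 1
0 | 1 | 1 | 1 | 1
0 | 1 | 1 | 0 | 1
0 | 1 | 0 | 1 | 0
0 | 1 | 0 | 0 | 1
0 | 0 | 1 | 1 | 1
0 | 0 | 1 | 0 | 0
0 | 0 | 0 | 1 | 1
0 | 0 | 0 | 0 | 0
The formula is true on 10 of the 16 rows.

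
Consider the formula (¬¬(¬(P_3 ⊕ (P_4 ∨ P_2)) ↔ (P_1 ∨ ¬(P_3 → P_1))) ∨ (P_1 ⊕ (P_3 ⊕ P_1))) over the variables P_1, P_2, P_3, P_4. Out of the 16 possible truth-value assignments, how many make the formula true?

P_1 | P_2 | P_3 | P_4 | (P_4 ∨ P_2) | (P_3 ⊕ (P_4 ∨ P_2)) | ¬(P_3 ⊕ (P_4 ∨ P_2)) | (P_3 → P_1) | ¬(P_3 → P_1) | (P_1 ∨ ¬(P_3 → P_1)) | (P_3 ⊕ P_1) | (P_1 ⊕ (P_3 ⊕ P_1)) | φ
--- | --- | --- | --- | ----------- | ------------------- | -------------------- | ----------- | ------------ | -------------------- | ----------- | ------------------- | -
 T  |  T  |  T  |  T  |      T      |          F          |          T           |      T      |      F       |          T           |      F      |          T          | T
 T  |  T  |  T  |  F  |      T      |          F          |          T           |      T      |      F       |          T           |      F      |          T          | T
 T  |  T  |  F  |  T  |      T      |          T          |          F           |      T      |      F       |          T           |      T      |          F          | F
 T  |  T  |  F  |  F  |      T      |          T          |          F           |      T      |      F       |          T           |      T      |          F          | F
 T  |  F  |  T  |  T  |      T      |          F          |          T           |      T      |      F       |          T           |      F      |          T          | T
 T  |  F  |  T  |  F  |      F      |          T          |          F           |      T      |      F       |          T           |      F      |          T          | T
 T  |  F  |  F  |  T  |      T      |          T          |          F           |      T      |      F       |          T           |      T      |          F          | F
 T  |  F  |  F  |  F  |      F      |          F          |          T           |      T      |      F       |          T           |      T      |          F          | T
 F  |  T  |  T  |  T  |      T      |          F          |          T           |      F      |      T       |          T           |      T      |          T          | T
 F  |  T  |  T  |  F  |      T      |          F          |          T           |      F      |      T       |          T           |      T      |          T          | T
 F  |  T  |  F  |  T  |      T      |          T          |          F           |      T      |      F       |          F           |      F      |          F          | T
 F  |  T  |  F  |  F  |      T      |          T          |          F           |      T      |      F       |          F           |      F      |          F          | T
 F  |  F  |  T  |  T  |      T      |          F          |          T           |      F      |      T       |          T           |      T      |          T          | T
 F  |  F  |  T  |  F  |      F      |          T          |          F           |      F      |      T       |          T           |      T      |          T          | T
 F  |  F  |  F  |  T  |      T      |          T          |          F           |      T      |      F       |          F           |      F      |          F          | T
 F  |  F  |  F  |  F  |      F      |          F          |          T           |      T      |      F       |          F           |      F      |          F          | F
The formula is true on 12 of the 16 rows.

12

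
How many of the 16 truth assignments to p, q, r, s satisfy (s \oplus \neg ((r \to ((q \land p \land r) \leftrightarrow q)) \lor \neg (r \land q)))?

p | q | r | s | (q \land p \land r) | (r \land q) | \neg (r \land q) | φ
- | - | - | - | ------------------- | ----------- | ---------------- | -
F | F | F | F |          F          |      F      |        T         | F
F | F | F | T |          F          |      F      |        T         | T
F | F | T | F |          F          |      F      |        T         | F
F | F | T | T |          F          |      F      |        T         | T
F | T | F | F |          F          |      F      |        T         | F
F | T | F | T |          F          |      F      |        T         | T
F | T | T | F |          F          |      T      |        F         | T
F | T | T | T |          F          |      T      |        F         | F
T | F | F | F |          F          |      F      |        T         | F
T | F | F | T |          F          |      F      |        T         | T
T | F | T | F |          F          |      F      |        T         | F
T | F | T | T |          F          |      F      |        T         | T
T | T | F | F |          F          |      F      |        T         | F
T | T | F | T |          F          |      F      |        T         | T
T | T | T | F |          T          |      T      |        F         | F
T | T | T | T |          T          |      T      |        F         | T
The formula is true on 8 of the 16 rows.

8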